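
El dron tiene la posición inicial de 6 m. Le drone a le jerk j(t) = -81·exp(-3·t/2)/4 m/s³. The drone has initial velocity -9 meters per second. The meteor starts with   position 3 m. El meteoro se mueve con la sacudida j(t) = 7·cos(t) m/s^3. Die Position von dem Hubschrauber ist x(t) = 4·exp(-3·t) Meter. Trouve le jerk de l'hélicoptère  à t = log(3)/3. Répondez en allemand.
Um dies zu lösen, müssen wir 3 Ableitungen unserer Gleichung für die Position x(t) = 4·exp(-3·t) nehmen. Durch Ableiten von der Position erhalten wir die Geschwindigkeit: v(t) = -12·exp(-3·t). Mit d/dt von v(t) finden wir a(t) = 36·exp(-3·t). Mit d/dt von a(t) finden wir j(t) = -108·exp(-3·t). Wir haben den Ruck j(t) = -108·exp(-3·t). Durch Einsetzen von t = log(3)/3: j(log(3)/3) = -36.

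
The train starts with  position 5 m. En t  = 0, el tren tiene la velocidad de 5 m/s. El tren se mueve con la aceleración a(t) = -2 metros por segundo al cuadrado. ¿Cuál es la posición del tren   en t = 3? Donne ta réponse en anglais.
Starting from acceleration a(t) = -2, we take 2 integrals. The antiderivative of acceleration is velocity. Using v(0) = 5, we get v(t) = 5 - 2·t. Integrating velocity and using the initial condition x(0) = 5, we get x(t) = -t^2 + 5·t + 5. From the given position equation x(t) = -t^2 + 5·t + 5, we substitute t = 3 to get x = 11.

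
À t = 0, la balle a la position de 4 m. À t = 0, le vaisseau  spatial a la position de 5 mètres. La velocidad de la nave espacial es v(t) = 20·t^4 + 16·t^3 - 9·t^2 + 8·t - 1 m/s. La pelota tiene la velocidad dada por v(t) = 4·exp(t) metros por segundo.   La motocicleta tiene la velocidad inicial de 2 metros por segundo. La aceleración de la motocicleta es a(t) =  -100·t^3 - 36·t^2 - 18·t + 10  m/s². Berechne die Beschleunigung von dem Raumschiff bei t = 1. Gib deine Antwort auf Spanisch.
Debemos derivar nuestra ecuación de la velocidad v(t) = 20·t^4 + 16·t^3 - 9·t^2 + 8·t - 1 1 vez. Derivando la velocidad, obtenemos la aceleración: a(t) = 80·t^3 + 48·t^2 - 18·t + 8. De la ecuación de la aceleración a(t) = 80·t^3 + 48·t^2 - 18·t + 8, sustituimos t = 1 para obtener a = 118.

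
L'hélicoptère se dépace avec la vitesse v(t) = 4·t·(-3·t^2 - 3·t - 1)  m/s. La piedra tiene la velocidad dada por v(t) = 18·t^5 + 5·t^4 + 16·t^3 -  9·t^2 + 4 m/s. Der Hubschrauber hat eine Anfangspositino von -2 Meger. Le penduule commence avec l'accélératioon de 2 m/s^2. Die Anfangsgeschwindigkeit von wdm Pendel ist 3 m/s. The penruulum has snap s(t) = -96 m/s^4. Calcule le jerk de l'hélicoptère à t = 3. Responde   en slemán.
Ausgehend von der Geschwindigkeit v(t) = 4·t·(-3·t^2 - 3·t - 1), nehmen wir 2 Ableitungen. Die Ableitung von der Geschwindigkeit ergibt die Beschleunigung: a(t) = -12·t^2 + 4·t·(-6·t - 3) - 12·t - 4. Mit d/dt von a(t) finden wir j(t) = -72·t - 24. Wir haben den Ruck j(t) = -72·t - 24. Durch Einsetzen von t = 3: j(3) = -240.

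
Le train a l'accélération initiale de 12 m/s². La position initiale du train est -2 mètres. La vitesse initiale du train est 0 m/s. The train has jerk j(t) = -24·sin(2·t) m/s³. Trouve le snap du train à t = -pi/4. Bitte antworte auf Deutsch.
Um dies zu lösen, müssen wir 1 Ableitung unserer Gleichung für den Ruck j(t) = -24·sin(2·t) nehmen. Mit d/dt von j(t) finden wir s(t) = -48·cos(2·t). Mit s(t) = -48·cos(2·t) und Einsetzen von t = -pi/4, finden wir s = 0.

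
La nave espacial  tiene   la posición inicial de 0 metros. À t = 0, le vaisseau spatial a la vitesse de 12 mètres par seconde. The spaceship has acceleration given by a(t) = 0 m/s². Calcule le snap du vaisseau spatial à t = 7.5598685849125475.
Pour résoudre ceci, nous devons prendre 2 dérivées de notre équation de l'accélération a(t) = 0. En dérivant l'accélération, nous obtenons le jerk: j(t) = 0. La dérivée du jerk donne le snap: s(t) = 0. De l'équation du snap s(t) = 0, nous substituons t = 7.5598685849125475 pour obtenir s = 0.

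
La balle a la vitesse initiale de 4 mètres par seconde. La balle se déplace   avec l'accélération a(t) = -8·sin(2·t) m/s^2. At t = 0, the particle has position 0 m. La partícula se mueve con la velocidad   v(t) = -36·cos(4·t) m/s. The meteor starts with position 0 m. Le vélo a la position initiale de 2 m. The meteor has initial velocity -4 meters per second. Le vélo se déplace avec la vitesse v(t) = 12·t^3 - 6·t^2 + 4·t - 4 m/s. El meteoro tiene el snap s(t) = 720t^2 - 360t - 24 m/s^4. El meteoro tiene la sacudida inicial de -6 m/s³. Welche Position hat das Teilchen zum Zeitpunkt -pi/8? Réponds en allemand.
Ausgehend von der Geschwindigkeit v(t) = -36·cos(4·t), nehmen wir 1 Stammfunktion. Durch Integration von der Geschwindigkeit und Verwendung der Anfangsbedingung x(0) = 0, erhalten wir x(t) = -9·sin(4·t). Aus der Gleichung für die Position x(t) = -9·sin(4·t), setzen wir t = -pi/8 ein und erhalten x = 9.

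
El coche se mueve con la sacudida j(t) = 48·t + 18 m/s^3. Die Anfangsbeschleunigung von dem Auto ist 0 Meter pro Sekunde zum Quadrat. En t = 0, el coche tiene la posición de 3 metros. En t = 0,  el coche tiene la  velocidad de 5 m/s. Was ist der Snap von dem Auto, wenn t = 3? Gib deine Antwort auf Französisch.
Nous devons dériver notre équation du jerk j(t) = 48·t + 18 1 fois. En dérivant le jerk, nous obtenons le snap: s(t) = 48. Nous avons le snap s(t) = 48. En substituant t = 3: s(3) = 48.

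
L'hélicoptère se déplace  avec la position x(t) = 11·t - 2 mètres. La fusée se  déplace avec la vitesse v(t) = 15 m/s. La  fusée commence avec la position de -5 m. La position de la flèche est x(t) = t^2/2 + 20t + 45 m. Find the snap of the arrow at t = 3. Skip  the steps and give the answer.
At t = 3, s = 0.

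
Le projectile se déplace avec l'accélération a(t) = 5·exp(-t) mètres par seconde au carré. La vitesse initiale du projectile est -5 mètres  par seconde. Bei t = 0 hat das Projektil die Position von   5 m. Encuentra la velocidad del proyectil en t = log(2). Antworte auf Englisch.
To solve this, we need to take 1 integral of our acceleration equation a(t) = 5·exp(-t). Integrating acceleration and using the initial condition v(0) = -5, we get v(t) = -5·exp(-t). Using v(t) = -5·exp(-t) and substituting t = log(2), we find v = -5/2.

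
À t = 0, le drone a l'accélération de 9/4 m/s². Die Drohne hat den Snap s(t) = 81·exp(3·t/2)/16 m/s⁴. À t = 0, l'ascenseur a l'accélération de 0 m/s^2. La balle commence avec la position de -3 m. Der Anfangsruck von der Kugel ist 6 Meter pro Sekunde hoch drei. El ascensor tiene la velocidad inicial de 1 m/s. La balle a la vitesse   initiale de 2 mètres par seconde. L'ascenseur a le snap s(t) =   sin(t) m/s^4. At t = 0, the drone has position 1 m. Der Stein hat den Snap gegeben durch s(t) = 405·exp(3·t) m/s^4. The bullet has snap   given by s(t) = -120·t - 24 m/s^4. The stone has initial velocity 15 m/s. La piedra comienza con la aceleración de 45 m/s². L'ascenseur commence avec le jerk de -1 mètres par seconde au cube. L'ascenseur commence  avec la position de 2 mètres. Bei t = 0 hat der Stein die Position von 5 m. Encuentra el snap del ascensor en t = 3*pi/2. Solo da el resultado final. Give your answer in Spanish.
La respuesta es -1.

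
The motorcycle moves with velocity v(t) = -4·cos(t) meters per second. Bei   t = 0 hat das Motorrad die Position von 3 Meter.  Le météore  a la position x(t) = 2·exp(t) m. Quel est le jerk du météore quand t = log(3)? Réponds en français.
En partant de la position x(t) = 2·exp(t), nous prenons 3 dérivées. La dérivée de la position donne la vitesse: v(t) = 2·exp(t). La dérivée de la vitesse donne l'accélération: a(t) = 2·exp(t). La dérivée de l'accélération donne le jerk: j(t) = 2·exp(t). Nous avons le jerk j(t) = 2·exp(t). En substituant t = log(3): j(log(3)) = 6.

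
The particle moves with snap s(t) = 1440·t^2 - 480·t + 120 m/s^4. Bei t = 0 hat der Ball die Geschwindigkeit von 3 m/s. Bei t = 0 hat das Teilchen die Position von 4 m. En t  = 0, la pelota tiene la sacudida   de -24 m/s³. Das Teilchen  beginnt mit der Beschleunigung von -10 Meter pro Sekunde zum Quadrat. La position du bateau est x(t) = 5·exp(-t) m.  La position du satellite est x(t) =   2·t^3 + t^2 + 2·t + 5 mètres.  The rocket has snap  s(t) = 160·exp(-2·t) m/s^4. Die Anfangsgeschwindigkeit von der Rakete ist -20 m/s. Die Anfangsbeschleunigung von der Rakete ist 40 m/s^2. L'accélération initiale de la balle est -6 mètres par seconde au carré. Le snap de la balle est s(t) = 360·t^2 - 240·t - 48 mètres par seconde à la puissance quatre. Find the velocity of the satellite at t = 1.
Starting from position x(t) = 2·t^3 + t^2 + 2·t + 5, we take 1 derivative. Differentiating position, we get velocity: v(t) = 6·t^2 + 2·t + 2. From the given velocity equation v(t) = 6·t^2 + 2·t + 2, we substitute t = 1 to get v = 10.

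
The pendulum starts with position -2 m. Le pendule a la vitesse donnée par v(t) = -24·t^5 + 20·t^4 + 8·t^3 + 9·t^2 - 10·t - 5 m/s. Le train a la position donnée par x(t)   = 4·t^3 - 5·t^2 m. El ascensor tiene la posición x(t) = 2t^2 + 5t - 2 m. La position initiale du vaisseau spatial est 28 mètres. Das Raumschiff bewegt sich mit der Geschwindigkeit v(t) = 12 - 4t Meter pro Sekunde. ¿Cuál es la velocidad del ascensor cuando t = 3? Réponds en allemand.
Ausgehend von der Position x(t) = 2·t^2 + 5·t - 2, nehmen wir 1 Ableitung. Durch Ableiten von der Position erhalten wir die Geschwindigkeit: v(t) = 4·t + 5. Wir haben die Geschwindigkeit v(t) = 4·t + 5. Durch Einsetzen von t = 3: v(3) = 17.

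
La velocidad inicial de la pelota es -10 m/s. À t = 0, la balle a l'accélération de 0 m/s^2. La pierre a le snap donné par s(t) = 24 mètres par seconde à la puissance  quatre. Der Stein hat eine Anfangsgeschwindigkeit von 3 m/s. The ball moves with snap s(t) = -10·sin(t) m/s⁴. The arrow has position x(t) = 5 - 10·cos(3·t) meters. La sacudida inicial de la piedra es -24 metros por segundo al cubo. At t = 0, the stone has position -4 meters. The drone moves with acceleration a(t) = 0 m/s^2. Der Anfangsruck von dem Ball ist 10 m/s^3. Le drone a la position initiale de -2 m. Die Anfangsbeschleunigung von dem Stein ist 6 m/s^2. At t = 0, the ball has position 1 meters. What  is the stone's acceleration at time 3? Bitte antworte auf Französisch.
Nous devons trouver la primitive de notre équation du snap s(t) = 24 2 fois. La primitive du snap est le jerk. En utilisant j(0) = -24, nous obtenons j(t) = 24·t - 24. L'intégrale du jerk est l'accélération. En utilisant a(0) = 6, nous obtenons a(t) = 12·t^2 - 24·t + 6. De l'équation de l'accélération a(t) = 12·t^2 - 24·t + 6, nous substituons t = 3 pour obtenir a = 42.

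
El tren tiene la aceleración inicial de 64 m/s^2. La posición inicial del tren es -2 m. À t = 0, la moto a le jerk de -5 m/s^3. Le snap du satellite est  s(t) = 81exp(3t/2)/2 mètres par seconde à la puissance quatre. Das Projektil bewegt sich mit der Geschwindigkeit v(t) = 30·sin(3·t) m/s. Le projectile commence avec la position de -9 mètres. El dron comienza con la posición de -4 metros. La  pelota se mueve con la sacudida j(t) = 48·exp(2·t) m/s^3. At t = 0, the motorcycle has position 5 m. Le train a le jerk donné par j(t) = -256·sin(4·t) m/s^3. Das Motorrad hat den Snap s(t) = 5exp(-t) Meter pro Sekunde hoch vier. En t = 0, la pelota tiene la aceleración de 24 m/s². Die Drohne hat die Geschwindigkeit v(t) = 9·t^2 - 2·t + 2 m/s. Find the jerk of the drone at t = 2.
Starting from velocity v(t) = 9·t^2 - 2·t + 2, we take 2 derivatives. The derivative of velocity gives acceleration: a(t) = 18·t - 2. Taking d/dt of a(t), we find j(t) = 18. From the given jerk equation j(t) = 18, we substitute t = 2 to get j = 18.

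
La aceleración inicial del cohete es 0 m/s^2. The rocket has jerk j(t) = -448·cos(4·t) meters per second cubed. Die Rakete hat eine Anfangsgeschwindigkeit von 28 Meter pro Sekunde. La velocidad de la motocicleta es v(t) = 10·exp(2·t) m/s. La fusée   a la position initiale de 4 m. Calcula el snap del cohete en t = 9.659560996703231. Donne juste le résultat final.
En t = 9.659560996703231, s = 1446.22633365683.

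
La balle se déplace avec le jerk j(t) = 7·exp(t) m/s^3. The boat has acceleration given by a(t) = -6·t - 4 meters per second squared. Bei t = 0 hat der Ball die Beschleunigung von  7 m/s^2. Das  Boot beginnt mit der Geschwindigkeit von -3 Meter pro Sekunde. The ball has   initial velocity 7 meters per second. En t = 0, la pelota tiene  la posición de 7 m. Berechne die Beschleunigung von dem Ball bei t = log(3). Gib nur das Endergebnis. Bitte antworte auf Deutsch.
a(log(3)) = 21.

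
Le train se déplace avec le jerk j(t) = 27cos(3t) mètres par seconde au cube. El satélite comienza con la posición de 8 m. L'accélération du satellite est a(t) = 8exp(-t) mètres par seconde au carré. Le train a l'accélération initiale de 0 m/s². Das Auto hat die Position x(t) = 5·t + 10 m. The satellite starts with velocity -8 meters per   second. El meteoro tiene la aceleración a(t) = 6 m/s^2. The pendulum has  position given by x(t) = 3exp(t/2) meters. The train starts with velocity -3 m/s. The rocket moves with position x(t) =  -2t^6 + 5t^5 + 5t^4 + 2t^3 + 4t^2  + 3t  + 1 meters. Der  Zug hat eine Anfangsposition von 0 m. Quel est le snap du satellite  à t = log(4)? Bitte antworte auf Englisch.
We must differentiate our acceleration equation a(t) = 8·exp(-t) 2 times. Differentiating acceleration, we get jerk: j(t) = -8·exp(-t). The derivative of jerk gives snap: s(t) = 8·exp(-t). Using s(t) = 8·exp(-t) and substituting t = log(4), we find s = 2.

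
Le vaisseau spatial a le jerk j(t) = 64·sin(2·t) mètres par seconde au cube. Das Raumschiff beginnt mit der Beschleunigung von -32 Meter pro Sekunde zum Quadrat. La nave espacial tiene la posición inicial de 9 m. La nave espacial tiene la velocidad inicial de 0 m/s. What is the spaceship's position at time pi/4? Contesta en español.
Para resolver esto, necesitamos tomar 3 integrales de nuestra ecuación de la sacudida j(t) = 64·sin(2·t). La integral de la sacudida es la aceleración. Usando a(0) = -32, obtenemos a(t) = -32·cos(2·t). Tomando ∫a(t)dt y aplicando v(0) = 0, encontramos v(t) = -16·sin(2·t). La integral de la velocidad, con x(0) = 9, da la posición: x(t) = 8·cos(2·t) + 1. Tenemos la posición x(t) = 8·cos(2·t) + 1. Sustituyendo t = pi/4: x(pi/4) = 1.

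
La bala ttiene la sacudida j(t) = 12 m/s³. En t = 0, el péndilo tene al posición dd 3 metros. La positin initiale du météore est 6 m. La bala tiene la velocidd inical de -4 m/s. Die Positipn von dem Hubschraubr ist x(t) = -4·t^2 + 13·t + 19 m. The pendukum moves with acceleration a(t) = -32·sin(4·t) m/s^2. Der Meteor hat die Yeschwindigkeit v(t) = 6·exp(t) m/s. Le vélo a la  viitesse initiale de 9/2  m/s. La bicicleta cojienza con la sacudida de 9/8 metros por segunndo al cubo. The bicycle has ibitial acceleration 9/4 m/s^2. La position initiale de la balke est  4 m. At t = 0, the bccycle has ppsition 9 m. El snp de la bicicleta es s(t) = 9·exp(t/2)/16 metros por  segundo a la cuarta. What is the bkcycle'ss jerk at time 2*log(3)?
To find the answer, we compute 1 integral of s(t) = 9·exp(t/2)/16. Taking ∫s(t)dt and applying j(0) = 9/8, we find j(t) = 9·exp(t/2)/8. We have jerk j(t) = 9·exp(t/2)/8. Substituting t = 2*log(3): j(2*log(3)) = 27/8.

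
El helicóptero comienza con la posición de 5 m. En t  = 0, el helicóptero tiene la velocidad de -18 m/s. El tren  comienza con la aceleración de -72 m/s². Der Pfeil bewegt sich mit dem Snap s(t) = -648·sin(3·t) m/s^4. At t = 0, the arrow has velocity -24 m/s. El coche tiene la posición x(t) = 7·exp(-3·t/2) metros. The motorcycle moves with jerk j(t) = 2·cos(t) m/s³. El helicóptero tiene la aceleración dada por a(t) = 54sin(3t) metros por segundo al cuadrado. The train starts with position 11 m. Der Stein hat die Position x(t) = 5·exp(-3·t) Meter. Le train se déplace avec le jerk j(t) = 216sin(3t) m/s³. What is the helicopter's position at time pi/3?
To find the answer, we compute 2 antiderivatives of a(t) = 54·sin(3·t). Taking ∫a(t)dt and applying v(0) = -18, we find v(t) = -18·cos(3·t). Finding the integral of v(t) and using x(0) = 5: x(t) = 5 - 6·sin(3·t). From the given position equation x(t) = 5 - 6·sin(3·t), we substitute t = pi/3 to get x = 5.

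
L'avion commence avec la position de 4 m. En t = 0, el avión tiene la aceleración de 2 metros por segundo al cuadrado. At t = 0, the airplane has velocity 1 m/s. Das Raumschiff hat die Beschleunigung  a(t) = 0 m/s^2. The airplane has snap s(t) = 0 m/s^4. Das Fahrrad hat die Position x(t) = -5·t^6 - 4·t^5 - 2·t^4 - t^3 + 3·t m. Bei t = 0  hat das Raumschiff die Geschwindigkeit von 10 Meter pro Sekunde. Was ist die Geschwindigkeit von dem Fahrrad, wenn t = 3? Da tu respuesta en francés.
Nous devons dériver notre équation de la position x(t) = -5·t^6 - 4·t^5 - 2·t^4 - t^3 + 3·t 1 fois. En dérivant la position, nous obtenons la vitesse: v(t) = -30·t^5 - 20·t^4 - 8·t^3 - 3·t^2 + 3. En utilisant v(t) = -30·t^5 - 20·t^4 - 8·t^3 - 3·t^2 + 3 et en substituant t = 3, nous trouvons v = -9150.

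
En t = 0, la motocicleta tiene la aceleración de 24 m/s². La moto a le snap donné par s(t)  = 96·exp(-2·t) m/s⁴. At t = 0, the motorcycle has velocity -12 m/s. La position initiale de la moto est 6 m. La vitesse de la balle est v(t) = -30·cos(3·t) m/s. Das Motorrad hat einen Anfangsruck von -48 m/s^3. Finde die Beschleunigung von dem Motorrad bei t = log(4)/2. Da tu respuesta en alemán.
Wir müssen unsere Gleichung für den Snap s(t) = 96·exp(-2·t) 2-mal integrieren. Mit ∫s(t)dt und Anwendung von j(0) = -48, finden wir j(t) = -48·exp(-2·t). Durch Integration von dem Ruck und Verwendung der Anfangsbedingung a(0) = 24, erhalten wir a(t) = 24·exp(-2·t). Wir haben die Beschleunigung a(t) = 24·exp(-2·t). Durch Einsetzen von t = log(4)/2: a(log(4)/2) = 6.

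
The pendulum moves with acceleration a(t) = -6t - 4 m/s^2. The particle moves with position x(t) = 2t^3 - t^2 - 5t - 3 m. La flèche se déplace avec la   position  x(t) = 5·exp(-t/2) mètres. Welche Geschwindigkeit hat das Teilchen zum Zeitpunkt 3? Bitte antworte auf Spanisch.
Debemos derivar nuestra ecuación de la posición x(t) = 2·t^3 - t^2 - 5·t - 3 1 vez. Derivando la posición, obtenemos la velocidad: v(t) = 6·t^2 - 2·t - 5. Usando v(t) = 6·t^2 - 2·t - 5 y sustituyendo t = 3, encontramos v = 43.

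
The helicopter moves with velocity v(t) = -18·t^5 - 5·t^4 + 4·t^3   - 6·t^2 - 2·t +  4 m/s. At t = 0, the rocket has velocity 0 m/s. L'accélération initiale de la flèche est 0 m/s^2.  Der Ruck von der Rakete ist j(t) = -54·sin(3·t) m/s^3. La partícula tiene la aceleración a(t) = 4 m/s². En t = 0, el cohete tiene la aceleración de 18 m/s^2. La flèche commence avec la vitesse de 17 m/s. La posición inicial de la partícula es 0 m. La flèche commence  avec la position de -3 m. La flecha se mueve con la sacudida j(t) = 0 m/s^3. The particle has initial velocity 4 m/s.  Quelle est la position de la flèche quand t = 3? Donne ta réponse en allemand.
Ausgehend von dem Ruck j(t) = 0, nehmen wir 3 Stammfunktionen. Mit ∫j(t)dt und Anwendung von a(0) = 0, finden wir a(t) = 0. Mit ∫a(t)dt und Anwendung von v(0) = 17, finden wir v(t) = 17. Das Integral von der Geschwindigkeit ist die Position. Mit x(0) = -3 erhalten wir x(t) = 17·t - 3. Mit x(t) = 17·t - 3 und Einsetzen von t = 3, finden wir x = 48.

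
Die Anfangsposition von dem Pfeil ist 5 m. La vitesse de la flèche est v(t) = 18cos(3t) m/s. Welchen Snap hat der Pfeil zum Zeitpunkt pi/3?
Wir müssen unsere Gleichung für die Geschwindigkeit v(t) = 18·cos(3·t) 3-mal ableiten. Durch Ableiten von der Geschwindigkeit erhalten wir die Beschleunigung: a(t) = -54·sin(3·t). Die Ableitung von der Beschleunigung ergibt den Ruck: j(t) = -162·cos(3·t). Mit d/dt von j(t) finden wir s(t) = 486·sin(3·t). Mit s(t) = 486·sin(3·t) und Einsetzen von t = pi/3, finden wir s = 0.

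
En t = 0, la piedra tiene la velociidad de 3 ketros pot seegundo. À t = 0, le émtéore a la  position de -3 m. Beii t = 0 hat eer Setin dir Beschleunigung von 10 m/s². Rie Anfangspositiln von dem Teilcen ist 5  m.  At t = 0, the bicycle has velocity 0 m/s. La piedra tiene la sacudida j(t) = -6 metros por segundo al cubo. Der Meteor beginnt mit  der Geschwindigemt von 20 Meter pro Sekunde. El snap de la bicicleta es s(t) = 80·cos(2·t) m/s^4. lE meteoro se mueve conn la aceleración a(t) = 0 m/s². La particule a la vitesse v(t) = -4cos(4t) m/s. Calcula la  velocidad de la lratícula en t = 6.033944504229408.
Usando v(t) = -4·cos(4·t) y sustituyendo t = 6.033944504229408, encontramos v = -2.17142071897155.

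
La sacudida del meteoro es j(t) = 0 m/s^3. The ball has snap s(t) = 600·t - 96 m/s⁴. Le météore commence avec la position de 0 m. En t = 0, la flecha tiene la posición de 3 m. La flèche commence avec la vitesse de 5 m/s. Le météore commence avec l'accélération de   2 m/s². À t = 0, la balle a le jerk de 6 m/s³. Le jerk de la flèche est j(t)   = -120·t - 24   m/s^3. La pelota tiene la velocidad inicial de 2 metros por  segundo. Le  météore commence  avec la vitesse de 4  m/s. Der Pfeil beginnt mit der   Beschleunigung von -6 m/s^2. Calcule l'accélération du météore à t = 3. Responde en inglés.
We need to integrate our jerk equation j(t) = 0 1 time. Taking ∫j(t)dt and applying a(0) = 2, we find a(t) = 2. We have acceleration a(t) = 2. Substituting t = 3: a(3) = 2.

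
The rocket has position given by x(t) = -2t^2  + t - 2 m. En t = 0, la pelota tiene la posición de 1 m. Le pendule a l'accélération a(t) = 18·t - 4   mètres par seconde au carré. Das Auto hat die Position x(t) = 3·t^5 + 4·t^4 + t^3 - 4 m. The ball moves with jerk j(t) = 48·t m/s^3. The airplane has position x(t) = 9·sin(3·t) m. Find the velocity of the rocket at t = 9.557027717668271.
We must differentiate our position equation x(t) = -2·t^2 + t - 2 1 time. The derivative of position gives velocity: v(t) = 1 - 4·t. Using v(t) = 1 - 4·t and substituting t = 9.557027717668271, we find v = -37.2281108706731.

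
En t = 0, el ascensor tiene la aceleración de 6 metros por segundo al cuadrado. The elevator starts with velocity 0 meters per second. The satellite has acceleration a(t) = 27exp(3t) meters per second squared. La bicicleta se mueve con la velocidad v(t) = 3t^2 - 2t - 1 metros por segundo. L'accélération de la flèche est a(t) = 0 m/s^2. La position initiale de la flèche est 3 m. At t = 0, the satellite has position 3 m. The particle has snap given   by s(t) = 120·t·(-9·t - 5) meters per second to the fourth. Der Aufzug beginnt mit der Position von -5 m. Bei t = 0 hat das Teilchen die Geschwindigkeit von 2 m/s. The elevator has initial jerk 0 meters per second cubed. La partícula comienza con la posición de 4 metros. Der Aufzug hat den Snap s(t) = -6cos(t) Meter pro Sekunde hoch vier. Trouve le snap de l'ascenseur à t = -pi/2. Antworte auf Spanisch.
Usando s(t) = -6·cos(t) y sustituyendo t = -pi/2, encontramos s = 0.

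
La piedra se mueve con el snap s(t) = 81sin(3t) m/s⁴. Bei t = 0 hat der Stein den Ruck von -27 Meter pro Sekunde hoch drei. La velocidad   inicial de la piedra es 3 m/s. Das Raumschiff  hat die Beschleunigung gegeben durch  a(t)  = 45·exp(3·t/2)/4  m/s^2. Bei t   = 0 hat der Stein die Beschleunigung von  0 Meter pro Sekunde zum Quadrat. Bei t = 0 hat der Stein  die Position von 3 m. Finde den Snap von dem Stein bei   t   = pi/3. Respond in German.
Aus der Gleichung für den Snap s(t) = 81·sin(3·t), setzen wir t = pi/3 ein und erhalten s = 0.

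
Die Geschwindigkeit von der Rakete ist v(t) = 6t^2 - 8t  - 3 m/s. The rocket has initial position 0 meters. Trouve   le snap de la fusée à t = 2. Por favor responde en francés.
Pour résoudre ceci, nous devons prendre 3 dérivées de notre équation de la vitesse v(t) = 6·t^2 - 8·t - 3. En dérivant la vitesse, nous obtenons l'accélération: a(t) = 12·t - 8. En prenant d/dt de a(t), nous trouvons j(t) = 12. La dérivée du jerk donne le snap: s(t) = 0. Nous avons le snap s(t) = 0. En substituant t = 2: s(2) = 0.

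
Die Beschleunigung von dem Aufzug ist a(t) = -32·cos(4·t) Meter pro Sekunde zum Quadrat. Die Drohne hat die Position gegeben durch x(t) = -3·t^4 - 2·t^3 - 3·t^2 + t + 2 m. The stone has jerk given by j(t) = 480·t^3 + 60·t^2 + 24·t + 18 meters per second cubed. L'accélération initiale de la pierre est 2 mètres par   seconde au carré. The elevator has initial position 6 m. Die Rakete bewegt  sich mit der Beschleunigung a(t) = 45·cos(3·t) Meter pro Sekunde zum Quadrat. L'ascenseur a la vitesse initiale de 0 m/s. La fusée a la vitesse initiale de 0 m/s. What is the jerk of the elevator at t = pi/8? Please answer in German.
Ausgehend von der Beschleunigung a(t) = -32·cos(4·t), nehmen wir 1 Ableitung. Mit d/dt von a(t) finden wir j(t) = 128·sin(4·t). Wir haben den Ruck j(t) = 128·sin(4·t). Durch Einsetzen von t = pi/8: j(pi/8) = 128.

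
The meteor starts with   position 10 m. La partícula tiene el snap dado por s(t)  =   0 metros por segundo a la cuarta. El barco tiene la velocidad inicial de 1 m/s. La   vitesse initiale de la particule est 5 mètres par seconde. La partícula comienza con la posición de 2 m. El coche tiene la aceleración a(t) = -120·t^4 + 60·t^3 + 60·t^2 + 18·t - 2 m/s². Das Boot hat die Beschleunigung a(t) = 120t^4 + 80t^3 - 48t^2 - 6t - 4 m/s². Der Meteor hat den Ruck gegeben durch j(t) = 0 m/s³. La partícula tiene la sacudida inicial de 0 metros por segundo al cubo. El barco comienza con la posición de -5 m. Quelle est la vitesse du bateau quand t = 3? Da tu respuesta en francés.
Pour résoudre ceci, nous devons prendre 1 intégrale de notre équation de l'accélération a(t) = 120·t^4 + 80·t^3 - 48·t^2 - 6·t - 4. En prenant ∫a(t)dt et en appliquant v(0) = 1, nous trouvons v(t) = 24·t^5 + 20·t^4 - 16·t^3 - 3·t^2 - 4·t + 1. Nous avons la vitesse v(t) = 24·t^5 + 20·t^4 - 16·t^3 - 3·t^2 - 4·t + 1. En substituant t = 3: v(3) = 6982.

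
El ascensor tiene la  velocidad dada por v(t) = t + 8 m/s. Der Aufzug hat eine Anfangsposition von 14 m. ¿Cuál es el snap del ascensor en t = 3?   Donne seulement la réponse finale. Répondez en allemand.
Die Antwort ist 0.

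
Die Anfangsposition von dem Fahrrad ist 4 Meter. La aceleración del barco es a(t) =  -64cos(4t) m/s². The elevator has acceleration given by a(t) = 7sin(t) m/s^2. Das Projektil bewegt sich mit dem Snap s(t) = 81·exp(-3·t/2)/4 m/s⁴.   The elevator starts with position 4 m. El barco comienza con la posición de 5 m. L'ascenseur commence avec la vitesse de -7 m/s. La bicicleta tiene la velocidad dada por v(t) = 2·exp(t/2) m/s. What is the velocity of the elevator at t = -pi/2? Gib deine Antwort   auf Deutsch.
Ausgehend von der Beschleunigung a(t) = 7·sin(t), nehmen wir 1 Integral. Mit ∫a(t)dt und Anwendung von v(0) = -7, finden wir v(t) = -7·cos(t). Wir haben die Geschwindigkeit v(t) = -7·cos(t). Durch Einsetzen von t = -pi/2: v(-pi/2) = 0.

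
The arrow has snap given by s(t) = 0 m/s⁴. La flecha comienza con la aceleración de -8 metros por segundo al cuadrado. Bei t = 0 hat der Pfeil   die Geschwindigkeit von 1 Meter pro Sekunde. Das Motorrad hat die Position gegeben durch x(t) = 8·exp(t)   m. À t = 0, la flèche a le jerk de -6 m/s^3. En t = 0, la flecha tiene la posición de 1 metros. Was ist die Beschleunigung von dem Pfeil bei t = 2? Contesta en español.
Necesitamos integrar nuestra ecuación del snap s(t) = 0 2 veces. La antiderivada del snap, con j(0) = -6, da la sacudida: j(t) = -6. Tomando ∫j(t)dt y aplicando a(0) = -8, encontramos a(t) = -6·t - 8. De la ecuación de la aceleración a(t) = -6·t - 8, sustituimos t = 2 para obtener a = -20.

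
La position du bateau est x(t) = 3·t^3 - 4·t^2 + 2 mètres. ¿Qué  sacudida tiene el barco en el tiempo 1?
Para resolver esto, necesitamos tomar 3 derivadas de nuestra ecuación de la posición x(t) = 3·t^3 - 4·t^2 + 2. La derivada de la posición da la velocidad: v(t) = 9·t^2 - 8·t. La derivada de la velocidad da la aceleración: a(t) = 18·t - 8. Tomando d/dt de a(t), encontramos j(t) = 18. Tenemos la sacudida j(t) = 18. Sustituyendo t = 1: j(1) = 18.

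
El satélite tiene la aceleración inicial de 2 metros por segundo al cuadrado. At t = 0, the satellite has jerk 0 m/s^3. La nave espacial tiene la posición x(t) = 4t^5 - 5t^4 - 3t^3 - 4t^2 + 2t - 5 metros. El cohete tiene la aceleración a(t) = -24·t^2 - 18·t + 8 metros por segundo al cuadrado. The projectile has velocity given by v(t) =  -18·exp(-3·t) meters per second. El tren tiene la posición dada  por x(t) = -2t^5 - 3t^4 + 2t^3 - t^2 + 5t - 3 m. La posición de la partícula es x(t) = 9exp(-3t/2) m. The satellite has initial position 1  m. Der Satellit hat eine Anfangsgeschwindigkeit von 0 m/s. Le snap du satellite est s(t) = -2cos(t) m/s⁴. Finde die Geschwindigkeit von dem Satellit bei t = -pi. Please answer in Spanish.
Debemos encontrar la antiderivada de nuestra ecuación del snap s(t) = -2·cos(t) 3 veces. La integral del snap, con j(0) = 0, da la sacudida: j(t) = -2·sin(t). La integral de la sacudida es la aceleración. Usando a(0) = 2, obtenemos a(t) = 2·cos(t). Tomando ∫a(t)dt y aplicando v(0) = 0, encontramos v(t) = 2·sin(t). De la ecuación de la velocidad v(t) = 2·sin(t), sustituimos t = -pi para obtener v = 0.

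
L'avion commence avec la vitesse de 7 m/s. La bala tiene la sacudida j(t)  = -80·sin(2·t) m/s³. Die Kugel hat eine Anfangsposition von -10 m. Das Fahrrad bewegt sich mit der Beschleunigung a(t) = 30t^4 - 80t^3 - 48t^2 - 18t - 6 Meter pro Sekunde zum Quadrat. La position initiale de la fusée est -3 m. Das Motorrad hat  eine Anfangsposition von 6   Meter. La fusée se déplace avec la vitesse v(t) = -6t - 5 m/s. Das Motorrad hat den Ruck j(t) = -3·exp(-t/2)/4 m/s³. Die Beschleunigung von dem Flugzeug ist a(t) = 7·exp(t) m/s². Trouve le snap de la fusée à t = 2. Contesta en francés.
En partant de la vitesse v(t) = -6·t - 5, nous prenons 3 dérivées. La dérivée de la vitesse donne l'accélération: a(t) = -6. En prenant d/dt de a(t), nous trouvons j(t) = 0. En prenant d/dt de j(t), nous trouvons s(t) = 0. En utilisant s(t) = 0 et en substituant t = 2, nous trouvons s = 0.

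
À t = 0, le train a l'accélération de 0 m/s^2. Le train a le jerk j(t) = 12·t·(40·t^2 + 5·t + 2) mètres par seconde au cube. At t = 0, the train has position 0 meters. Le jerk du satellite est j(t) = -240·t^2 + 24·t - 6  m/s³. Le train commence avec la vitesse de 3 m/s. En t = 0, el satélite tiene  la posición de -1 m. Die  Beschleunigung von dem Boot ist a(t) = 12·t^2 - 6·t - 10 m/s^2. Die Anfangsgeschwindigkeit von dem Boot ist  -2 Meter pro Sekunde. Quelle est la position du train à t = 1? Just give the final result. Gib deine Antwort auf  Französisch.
À t = 1, x = 9.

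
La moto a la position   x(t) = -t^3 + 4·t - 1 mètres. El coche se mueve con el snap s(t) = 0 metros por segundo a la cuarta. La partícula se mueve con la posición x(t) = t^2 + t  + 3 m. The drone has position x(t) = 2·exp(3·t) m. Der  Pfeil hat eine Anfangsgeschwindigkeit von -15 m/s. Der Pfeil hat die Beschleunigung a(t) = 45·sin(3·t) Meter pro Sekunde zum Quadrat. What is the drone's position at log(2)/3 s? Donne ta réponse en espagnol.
Tenemos la posición x(t) = 2·exp(3·t). Sustituyendo t = log(2)/3: x(log(2)/3) = 4.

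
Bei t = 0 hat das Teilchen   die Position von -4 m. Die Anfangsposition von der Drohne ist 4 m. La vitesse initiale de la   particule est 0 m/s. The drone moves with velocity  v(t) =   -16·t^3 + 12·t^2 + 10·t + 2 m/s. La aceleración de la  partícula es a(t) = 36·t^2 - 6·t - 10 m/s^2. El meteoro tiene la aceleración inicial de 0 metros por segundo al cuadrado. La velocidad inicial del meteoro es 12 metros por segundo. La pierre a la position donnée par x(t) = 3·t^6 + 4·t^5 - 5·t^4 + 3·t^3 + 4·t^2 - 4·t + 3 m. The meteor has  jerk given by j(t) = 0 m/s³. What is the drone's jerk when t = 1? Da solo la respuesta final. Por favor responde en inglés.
The answer is -72.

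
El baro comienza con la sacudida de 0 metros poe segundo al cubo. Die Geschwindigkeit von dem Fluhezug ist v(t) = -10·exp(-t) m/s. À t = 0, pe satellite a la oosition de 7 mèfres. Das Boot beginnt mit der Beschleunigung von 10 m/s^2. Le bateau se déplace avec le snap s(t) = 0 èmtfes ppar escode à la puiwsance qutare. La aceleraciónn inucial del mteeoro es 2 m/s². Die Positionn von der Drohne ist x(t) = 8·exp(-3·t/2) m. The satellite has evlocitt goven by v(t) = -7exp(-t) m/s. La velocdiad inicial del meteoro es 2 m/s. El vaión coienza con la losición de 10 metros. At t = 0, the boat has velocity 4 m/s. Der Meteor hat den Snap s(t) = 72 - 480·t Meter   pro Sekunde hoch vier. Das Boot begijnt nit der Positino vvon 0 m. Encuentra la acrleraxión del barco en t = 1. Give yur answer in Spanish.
Necesitamos integrar nuestra ecuación del snap s(t) = 0 2 veces. La antiderivada del snap es la sacudida. Usando j(0) = 0, obtenemos j(t) = 0. Integrando la sacudida y usando la condición inicial a(0) = 10, obtenemos a(t) = 10. De la ecuación de la aceleración a(t) = 10, sustituimos t = 1 para obtener a = 10.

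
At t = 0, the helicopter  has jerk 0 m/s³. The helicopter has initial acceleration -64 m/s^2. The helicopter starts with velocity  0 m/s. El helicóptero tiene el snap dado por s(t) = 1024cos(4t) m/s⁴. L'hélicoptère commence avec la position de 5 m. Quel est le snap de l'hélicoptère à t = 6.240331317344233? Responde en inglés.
Using s(t) = 1024·cos(4·t) and substituting t = 6.240331317344233, we find s = 1008.99248501005.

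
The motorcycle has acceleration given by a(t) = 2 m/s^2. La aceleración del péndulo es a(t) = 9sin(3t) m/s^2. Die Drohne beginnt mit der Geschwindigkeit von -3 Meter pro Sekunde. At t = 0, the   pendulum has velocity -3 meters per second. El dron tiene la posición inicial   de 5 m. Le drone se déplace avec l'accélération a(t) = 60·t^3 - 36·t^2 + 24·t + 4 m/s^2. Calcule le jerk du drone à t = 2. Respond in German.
Um dies zu lösen, müssen wir 1 Ableitung unserer Gleichung für die Beschleunigung a(t) = 60·t^3 - 36·t^2 + 24·t + 4 nehmen. Durch Ableiten von der Beschleunigung erhalten wir den Ruck: j(t) = 180·t^2 - 72·t + 24. Wir haben den Ruck j(t) = 180·t^2 - 72·t + 24. Durch Einsetzen von t = 2: j(2) = 600.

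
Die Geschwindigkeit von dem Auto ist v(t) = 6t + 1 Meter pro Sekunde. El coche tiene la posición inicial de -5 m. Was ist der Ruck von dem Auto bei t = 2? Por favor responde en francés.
Nous devons dériver notre équation de la vitesse v(t) = 6·t + 1 2 fois. La dérivée de la vitesse donne l'accélération: a(t) = 6. La dérivée de l'accélération donne le jerk: j(t) = 0. Nous avons le jerk j(t) = 0. En substituant t = 2: j(2) = 0.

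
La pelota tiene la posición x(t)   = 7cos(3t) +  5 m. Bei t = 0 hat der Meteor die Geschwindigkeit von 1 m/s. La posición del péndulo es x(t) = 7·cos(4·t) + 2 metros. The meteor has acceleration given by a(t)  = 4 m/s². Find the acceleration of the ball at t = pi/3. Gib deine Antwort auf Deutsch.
Wir müssen unsere Gleichung für die Position x(t) = 7·cos(3·t) + 5 2-mal ableiten. Mit d/dt von x(t) finden wir v(t) = -21·sin(3·t). Mit d/dt von v(t) finden wir a(t) = -63·cos(3·t). Aus der Gleichung für die Beschleunigung a(t) = -63·cos(3·t), setzen wir t = pi/3 ein und erhalten a = 63.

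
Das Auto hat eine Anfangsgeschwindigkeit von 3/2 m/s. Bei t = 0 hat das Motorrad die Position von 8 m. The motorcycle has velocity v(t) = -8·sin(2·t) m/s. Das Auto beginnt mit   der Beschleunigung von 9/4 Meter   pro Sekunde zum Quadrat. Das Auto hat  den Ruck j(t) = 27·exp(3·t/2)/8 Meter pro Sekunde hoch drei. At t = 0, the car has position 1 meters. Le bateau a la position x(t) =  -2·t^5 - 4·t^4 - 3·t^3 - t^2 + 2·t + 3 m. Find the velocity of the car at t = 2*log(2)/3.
To find the answer, we compute 2 integrals of j(t) = 27·exp(3·t/2)/8. Integrating jerk and using the initial condition a(0) = 9/4, we get a(t) = 9·exp(3·t/2)/4. The integral of acceleration is velocity. Using v(0) = 3/2, we get v(t) = 3·exp(3·t/2)/2. We have velocity v(t) = 3·exp(3·t/2)/2. Substituting t = 2*log(2)/3: v(2*log(2)/3) = 3.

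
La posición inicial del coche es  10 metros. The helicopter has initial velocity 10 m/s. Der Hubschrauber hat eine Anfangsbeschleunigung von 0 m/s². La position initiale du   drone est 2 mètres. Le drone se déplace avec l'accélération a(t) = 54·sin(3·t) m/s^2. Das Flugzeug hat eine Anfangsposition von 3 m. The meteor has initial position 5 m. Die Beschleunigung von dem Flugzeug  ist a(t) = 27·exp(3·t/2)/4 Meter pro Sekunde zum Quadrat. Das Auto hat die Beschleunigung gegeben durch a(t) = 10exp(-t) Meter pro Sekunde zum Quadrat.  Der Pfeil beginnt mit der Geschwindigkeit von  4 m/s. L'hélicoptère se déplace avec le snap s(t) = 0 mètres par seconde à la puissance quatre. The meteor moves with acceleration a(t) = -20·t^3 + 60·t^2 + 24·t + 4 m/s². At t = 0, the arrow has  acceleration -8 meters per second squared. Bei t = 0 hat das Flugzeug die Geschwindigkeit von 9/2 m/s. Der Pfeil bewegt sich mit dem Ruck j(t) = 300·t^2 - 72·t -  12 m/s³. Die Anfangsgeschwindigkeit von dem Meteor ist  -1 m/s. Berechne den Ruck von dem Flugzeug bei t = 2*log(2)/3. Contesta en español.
Para resolver esto, necesitamos tomar 1 derivada de nuestra ecuación de la aceleración a(t) = 27·exp(3·t/2)/4. Tomando d/dt de a(t), encontramos j(t) = 81·exp(3·t/2)/8. Usando j(t) = 81·exp(3·t/2)/8 y sustituyendo t = 2*log(2)/3, encontramos j = 81/4.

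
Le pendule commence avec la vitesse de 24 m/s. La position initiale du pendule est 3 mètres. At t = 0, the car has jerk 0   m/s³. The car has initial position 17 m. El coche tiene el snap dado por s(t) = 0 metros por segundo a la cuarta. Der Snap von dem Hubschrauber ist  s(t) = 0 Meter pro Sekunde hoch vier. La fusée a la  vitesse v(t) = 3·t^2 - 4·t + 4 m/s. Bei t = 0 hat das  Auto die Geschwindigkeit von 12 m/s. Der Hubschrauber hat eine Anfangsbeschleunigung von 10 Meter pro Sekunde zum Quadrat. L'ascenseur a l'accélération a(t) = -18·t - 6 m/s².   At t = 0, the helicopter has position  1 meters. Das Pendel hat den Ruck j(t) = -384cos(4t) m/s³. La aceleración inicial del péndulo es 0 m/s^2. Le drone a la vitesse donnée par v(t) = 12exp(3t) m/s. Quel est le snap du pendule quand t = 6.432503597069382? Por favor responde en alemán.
Um dies zu lösen, müssen wir 1 Ableitung unserer Gleichung für den Ruck j(t) = -384·cos(4·t) nehmen. Mit d/dt von j(t) finden wir s(t) = 1536·sin(4·t). Mit s(t) = 1536·sin(4·t) und Einsetzen von t = 6.432503597069382, finden wir s = 863.830761076272.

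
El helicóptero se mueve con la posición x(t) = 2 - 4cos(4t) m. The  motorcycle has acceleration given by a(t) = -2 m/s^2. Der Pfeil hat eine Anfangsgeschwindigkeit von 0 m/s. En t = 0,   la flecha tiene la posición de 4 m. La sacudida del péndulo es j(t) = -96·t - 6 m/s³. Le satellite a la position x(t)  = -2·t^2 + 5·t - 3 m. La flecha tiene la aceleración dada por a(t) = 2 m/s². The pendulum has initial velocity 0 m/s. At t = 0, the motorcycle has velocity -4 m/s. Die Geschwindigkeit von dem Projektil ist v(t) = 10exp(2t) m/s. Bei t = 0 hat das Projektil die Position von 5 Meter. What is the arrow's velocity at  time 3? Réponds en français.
Nous devons intégrer notre équation de l'accélération a(t) = 2 1 fois. En intégrant l'accélération et en utilisant la condition initiale v(0) = 0, nous obtenons v(t) = 2·t. De l'équation de la vitesse v(t) = 2·t, nous substituons t = 3 pour obtenir v = 6.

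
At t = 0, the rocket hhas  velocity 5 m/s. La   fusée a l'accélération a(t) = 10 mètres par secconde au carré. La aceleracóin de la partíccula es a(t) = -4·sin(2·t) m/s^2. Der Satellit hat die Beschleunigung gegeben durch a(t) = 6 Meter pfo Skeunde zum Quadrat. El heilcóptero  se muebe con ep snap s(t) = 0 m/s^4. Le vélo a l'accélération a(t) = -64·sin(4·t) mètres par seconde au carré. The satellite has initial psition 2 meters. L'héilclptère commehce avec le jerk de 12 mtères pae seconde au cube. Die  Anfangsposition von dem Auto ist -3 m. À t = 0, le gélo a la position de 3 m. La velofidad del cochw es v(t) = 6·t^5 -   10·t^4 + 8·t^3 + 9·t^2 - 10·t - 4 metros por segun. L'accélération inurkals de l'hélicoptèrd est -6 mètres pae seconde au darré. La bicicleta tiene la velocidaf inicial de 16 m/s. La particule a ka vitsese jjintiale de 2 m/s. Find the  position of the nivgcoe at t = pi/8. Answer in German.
Wir müssen unsere Gleichung für die Beschleunigung a(t) = -64·sin(4·t) 2-mal integrieren. Mit ∫a(t)dt und Anwendung von v(0) = 16, finden wir v(t) = 16·cos(4·t). Mit ∫v(t)dt und Anwendung von x(0) = 3, finden wir x(t) = 4·sin(4·t) + 3. Aus der Gleichung für die Position x(t) = 4·sin(4·t) + 3, setzen wir t = pi/8 ein und erhalten x = 7.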